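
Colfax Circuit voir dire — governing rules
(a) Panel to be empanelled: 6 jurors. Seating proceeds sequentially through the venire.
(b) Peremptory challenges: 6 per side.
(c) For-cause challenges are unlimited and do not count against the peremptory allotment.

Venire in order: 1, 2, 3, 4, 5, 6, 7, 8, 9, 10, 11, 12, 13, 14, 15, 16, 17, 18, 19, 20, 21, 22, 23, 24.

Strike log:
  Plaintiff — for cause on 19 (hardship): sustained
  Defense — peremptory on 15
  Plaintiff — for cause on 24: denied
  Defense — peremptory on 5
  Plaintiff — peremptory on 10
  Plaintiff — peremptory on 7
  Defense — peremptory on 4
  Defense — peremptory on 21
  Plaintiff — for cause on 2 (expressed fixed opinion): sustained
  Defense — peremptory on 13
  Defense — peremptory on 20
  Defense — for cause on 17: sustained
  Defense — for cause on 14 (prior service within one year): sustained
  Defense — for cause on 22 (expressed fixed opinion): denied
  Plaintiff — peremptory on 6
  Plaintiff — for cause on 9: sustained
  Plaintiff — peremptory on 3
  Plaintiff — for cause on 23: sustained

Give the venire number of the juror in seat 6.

Removed: #2, #3, #4, #5, #6, #7, #9, #10, #13, #14, #15, #17, #19, #20, #21, #23. (#22, #24 stay — for-cause denied.)
Seating in order: seats 1–6 → #1, #8, #11, #12, #16, #18.
So seat 6 is #18.

18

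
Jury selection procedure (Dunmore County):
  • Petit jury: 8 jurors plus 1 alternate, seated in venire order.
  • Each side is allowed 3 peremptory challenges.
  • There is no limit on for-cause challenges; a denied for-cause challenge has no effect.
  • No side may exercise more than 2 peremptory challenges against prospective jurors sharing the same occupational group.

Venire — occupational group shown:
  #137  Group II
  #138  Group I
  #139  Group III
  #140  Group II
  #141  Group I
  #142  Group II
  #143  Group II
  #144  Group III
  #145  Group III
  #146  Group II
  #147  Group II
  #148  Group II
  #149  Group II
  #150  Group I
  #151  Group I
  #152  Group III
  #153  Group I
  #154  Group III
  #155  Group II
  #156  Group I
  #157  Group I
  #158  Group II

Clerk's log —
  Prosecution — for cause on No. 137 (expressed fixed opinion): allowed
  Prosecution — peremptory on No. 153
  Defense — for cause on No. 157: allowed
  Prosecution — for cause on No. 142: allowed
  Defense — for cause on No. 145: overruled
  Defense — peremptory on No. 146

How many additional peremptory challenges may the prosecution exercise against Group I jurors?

1

Prosecution peremptories so far: #153 — 1 of 3 used, 2 left overall.
Against Group I: #153 — 1 used; per-group cap 2 leaves 1.
Binding limit: min(2, 1) = 1.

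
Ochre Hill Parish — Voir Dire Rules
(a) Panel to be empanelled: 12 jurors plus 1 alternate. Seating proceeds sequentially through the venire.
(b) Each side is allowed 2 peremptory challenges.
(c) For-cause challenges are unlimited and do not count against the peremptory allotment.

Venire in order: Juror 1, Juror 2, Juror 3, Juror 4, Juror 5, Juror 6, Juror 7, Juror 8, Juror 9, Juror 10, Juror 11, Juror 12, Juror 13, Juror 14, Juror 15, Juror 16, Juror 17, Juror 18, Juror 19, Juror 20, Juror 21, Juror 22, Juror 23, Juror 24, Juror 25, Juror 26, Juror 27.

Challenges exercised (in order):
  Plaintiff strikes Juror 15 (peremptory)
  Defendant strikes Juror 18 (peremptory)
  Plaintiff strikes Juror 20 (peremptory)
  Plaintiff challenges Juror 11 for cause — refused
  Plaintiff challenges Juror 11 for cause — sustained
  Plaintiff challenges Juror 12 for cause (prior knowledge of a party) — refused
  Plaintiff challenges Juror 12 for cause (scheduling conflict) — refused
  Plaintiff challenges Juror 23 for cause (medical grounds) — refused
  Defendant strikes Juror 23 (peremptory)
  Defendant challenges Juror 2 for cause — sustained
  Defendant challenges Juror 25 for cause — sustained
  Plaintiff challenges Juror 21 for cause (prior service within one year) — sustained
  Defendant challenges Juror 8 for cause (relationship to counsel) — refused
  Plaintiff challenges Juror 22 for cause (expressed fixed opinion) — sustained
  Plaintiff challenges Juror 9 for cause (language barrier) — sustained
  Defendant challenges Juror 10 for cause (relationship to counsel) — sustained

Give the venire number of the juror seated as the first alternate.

Removed: #2, #9, #10, #11, #15, #18, #20, #21, #22, #23, #25. (#8, #12 stay — for-cause denied.)
Seating in order: seats 1–12 → #1, #3, #4, #5, #6, #7, #8, #12, #13, #14, #16, #17; alternates → #19.
So alternate 1 is #19.

19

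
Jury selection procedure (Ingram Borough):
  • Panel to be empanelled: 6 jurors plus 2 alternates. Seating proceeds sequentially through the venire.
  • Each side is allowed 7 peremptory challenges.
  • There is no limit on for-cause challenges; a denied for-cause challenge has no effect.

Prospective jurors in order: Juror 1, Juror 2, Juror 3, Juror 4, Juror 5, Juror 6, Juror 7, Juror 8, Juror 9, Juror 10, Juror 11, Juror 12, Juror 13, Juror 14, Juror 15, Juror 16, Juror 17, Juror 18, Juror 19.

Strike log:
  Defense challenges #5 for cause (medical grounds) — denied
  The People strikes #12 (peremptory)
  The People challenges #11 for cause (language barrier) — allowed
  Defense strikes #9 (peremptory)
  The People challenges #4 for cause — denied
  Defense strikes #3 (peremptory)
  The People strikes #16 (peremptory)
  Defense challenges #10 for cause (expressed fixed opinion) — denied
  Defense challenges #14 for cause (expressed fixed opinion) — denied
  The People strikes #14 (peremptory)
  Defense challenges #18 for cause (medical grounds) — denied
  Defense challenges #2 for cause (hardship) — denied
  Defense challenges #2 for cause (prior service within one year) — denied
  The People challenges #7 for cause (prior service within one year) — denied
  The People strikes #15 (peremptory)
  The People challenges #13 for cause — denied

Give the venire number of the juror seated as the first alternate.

8

Removed: #3, #9, #11, #12, #14, #15, #16. (#2, #4, #5, #7, #10, #13, #18 stay — for-cause denied.)
Seating in order: seats 1–6 → #1, #2, #4, #5, #6, #7; alternates → #8, #10.
So alternate 1 is #8.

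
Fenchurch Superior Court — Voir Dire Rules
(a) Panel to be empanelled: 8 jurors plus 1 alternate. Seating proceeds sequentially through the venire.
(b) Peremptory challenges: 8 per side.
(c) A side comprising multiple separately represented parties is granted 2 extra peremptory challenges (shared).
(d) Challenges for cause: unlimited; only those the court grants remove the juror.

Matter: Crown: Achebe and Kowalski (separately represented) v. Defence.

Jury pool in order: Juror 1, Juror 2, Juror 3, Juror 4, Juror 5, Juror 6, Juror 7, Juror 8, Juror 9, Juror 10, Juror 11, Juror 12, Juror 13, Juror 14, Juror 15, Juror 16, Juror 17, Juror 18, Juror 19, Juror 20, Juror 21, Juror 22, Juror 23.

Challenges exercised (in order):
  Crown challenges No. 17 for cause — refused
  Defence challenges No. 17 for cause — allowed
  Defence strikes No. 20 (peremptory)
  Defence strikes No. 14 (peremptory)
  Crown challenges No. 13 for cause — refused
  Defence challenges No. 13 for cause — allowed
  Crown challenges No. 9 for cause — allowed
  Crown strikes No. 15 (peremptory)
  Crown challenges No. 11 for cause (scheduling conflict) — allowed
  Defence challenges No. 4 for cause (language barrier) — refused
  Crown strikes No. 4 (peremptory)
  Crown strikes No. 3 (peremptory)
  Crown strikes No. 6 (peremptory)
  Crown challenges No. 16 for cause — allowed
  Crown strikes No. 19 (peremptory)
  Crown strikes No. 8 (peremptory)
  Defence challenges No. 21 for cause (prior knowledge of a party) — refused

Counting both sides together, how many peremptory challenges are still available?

10

Crown allotment: 8 base + 2 multi-party = 10. Defence allotment: 8.
Crown peremptories used: #15, #4, #3, #6, #19, #8 — 6 (for-cause on #17, #13, #9, #11, #16 don't count).
Defence peremptories used: #20, #14 — 2 (for-cause on #17, #13, #4, #21 don't count).
Remaining: (10 − 6) + (8 − 2) = 10.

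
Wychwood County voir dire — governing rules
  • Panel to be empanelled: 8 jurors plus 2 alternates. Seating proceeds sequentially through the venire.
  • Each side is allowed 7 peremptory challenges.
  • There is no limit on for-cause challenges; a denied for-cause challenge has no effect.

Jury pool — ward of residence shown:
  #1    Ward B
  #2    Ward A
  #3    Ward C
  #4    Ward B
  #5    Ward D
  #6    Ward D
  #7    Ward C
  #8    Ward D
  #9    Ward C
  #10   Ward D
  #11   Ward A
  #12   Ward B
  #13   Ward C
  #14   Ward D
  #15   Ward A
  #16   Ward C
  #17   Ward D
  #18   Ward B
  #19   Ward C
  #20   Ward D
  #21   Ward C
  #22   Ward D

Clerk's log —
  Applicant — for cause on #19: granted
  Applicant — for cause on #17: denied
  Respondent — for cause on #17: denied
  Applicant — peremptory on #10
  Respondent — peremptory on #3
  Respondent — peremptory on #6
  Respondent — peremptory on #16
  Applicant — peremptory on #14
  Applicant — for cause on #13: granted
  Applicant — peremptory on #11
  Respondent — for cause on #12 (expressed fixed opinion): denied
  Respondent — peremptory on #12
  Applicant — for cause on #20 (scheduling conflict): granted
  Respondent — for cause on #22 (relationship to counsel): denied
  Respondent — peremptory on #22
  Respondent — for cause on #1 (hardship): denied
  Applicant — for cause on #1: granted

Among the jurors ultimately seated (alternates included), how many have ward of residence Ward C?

Removed: #1, #3, #6, #10, #11, #12, #13, #14, #16, #19, #20, #22.
Seated (10 incl. alternates): #2, #4, #5, #7, #8, #9, #15, #17, #18, #21.
Of those, in Ward C: #7, #9, #21 → 3.

3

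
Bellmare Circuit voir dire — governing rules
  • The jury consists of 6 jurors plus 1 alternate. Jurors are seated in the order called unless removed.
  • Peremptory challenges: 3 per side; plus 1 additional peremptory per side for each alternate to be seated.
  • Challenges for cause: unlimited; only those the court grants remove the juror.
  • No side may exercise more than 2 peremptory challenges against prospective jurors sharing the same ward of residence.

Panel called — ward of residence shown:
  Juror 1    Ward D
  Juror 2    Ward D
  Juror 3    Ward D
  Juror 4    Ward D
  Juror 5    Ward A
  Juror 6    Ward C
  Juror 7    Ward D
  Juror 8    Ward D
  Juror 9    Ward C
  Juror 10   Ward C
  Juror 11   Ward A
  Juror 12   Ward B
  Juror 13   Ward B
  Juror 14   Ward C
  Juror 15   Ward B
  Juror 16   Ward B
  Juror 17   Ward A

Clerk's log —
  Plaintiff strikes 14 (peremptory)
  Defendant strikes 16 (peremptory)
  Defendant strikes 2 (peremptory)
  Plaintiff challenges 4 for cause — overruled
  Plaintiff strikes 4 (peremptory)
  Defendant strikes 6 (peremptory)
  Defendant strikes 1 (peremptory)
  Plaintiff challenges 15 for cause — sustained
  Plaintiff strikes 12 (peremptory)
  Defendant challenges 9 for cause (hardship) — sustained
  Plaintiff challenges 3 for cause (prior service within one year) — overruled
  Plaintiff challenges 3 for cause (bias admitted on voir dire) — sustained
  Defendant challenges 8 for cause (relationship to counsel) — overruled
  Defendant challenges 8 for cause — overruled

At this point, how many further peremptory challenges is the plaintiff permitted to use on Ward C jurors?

Plaintiff peremptories so far: #14, #4, #12 — 3 of 4 used, 1 left overall.
Against Ward C: #14 — 1 used; per-ward cap 2 leaves 1.
Binding limit: min(1, 1) = 1.

1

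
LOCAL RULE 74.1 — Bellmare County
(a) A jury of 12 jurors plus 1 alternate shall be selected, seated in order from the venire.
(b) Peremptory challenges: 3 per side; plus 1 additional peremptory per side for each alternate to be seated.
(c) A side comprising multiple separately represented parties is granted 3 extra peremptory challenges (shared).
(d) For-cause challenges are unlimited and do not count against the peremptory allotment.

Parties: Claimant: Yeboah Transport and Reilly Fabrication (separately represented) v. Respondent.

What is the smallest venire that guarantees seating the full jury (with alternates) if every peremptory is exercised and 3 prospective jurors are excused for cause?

Seats to fill: 12 + 1 alternates = 13.
Peremptories — Claimant: 3 + 1×1 + 3 = 7; Respondent: 3 + 1×1 = 4; total 11.
For-cause removals: 3.
Minimum venire: 13 + 11 + 3 = 27.

27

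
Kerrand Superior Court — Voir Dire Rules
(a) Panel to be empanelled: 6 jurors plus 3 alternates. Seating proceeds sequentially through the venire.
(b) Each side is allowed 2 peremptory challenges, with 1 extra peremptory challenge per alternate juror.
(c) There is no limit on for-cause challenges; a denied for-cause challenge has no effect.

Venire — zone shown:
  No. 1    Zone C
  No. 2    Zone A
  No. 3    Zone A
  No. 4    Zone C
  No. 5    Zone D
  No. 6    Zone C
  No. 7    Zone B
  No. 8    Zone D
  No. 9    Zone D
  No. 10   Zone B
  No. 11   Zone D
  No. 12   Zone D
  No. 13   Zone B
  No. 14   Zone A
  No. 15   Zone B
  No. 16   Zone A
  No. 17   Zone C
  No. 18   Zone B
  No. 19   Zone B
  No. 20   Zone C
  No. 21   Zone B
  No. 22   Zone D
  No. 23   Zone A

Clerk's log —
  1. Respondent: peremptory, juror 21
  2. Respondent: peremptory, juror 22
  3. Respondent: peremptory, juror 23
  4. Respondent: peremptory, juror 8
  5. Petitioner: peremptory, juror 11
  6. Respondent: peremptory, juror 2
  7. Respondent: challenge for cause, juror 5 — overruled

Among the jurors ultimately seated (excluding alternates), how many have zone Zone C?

3

Removed: #2, #8, #11, #21, #22, #23.
Seated jurors 1–6: #1, #3, #4, #5, #6, #7 (alternates #9, #10, #12 not counted).
Of those, in Zone C: #1, #4, #6 → 3.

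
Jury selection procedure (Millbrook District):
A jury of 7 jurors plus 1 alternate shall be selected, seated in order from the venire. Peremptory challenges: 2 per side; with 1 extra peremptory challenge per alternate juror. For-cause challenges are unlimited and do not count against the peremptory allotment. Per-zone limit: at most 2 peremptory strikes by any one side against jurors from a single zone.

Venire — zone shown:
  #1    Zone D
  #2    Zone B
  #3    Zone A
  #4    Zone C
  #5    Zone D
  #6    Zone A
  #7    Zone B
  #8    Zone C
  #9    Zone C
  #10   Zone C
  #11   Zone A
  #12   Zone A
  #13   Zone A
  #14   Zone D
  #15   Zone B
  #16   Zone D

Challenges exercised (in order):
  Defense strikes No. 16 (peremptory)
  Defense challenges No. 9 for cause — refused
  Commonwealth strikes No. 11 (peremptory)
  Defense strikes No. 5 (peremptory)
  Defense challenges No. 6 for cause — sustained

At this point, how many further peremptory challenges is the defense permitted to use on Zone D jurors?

0

Defense peremptories so far: #16, #5 — 2 of 3 used, 1 left overall.
Against Zone D: #16, #5 — 2 used; per-zone cap 2 leaves 0.
Binding limit: min(1, 0) = 0.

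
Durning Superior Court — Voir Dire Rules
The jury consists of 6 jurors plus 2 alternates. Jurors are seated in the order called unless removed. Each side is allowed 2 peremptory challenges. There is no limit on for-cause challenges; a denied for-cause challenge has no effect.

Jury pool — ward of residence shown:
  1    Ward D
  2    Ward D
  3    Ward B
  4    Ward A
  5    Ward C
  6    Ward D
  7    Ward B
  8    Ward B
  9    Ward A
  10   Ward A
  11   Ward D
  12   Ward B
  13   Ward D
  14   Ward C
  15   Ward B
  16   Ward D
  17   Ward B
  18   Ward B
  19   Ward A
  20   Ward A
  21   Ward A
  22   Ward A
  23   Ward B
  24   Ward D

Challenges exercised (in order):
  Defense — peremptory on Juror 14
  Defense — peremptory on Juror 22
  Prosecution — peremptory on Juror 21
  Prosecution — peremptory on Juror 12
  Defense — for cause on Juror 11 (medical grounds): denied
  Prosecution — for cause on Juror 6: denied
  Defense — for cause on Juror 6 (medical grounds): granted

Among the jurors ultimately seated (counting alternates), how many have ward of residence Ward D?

2

Removed: #6, #12, #14, #21, #22.
Seated (8 incl. alternates): #1, #2, #3, #4, #5, #7, #8, #9.
Of those, in Ward D: #1, #2 → 2.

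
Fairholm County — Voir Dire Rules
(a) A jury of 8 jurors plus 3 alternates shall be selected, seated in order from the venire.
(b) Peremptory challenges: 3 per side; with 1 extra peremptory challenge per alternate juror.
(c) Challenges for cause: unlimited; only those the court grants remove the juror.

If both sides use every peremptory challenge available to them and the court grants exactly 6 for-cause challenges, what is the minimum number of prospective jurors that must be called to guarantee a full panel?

Seats to fill: 8 + 3 alternates = 11.
Peremptories: 3 + 1×3 = 6 per side × 2 sides = 12.
For-cause removals: 6.
Minimum venire: 11 + 12 + 6 = 29.

29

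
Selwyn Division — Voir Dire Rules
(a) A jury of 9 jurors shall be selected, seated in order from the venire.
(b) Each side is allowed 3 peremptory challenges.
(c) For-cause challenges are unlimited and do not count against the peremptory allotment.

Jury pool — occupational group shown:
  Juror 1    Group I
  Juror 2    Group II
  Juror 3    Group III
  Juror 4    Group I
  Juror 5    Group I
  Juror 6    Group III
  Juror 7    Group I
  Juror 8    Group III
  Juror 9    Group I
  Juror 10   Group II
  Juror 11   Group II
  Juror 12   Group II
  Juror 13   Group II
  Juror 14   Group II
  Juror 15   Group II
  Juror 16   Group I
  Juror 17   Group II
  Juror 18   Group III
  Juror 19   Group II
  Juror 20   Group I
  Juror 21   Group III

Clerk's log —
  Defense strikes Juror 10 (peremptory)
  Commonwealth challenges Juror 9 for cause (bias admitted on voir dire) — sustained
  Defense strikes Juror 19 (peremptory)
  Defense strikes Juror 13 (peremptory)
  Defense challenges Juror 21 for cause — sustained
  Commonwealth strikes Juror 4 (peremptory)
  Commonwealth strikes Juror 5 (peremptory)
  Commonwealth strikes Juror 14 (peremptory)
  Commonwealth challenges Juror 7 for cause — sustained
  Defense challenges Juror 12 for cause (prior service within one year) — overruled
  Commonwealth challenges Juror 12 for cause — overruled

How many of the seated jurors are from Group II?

4

Removed: #4, #5, #7, #9, #10, #13, #14, #19, #21.
Seated jurors 1–9: #1, #2, #3, #6, #8, #11, #12, #15, #16.
Of those, in Group II: #2, #11, #12, #15 → 4.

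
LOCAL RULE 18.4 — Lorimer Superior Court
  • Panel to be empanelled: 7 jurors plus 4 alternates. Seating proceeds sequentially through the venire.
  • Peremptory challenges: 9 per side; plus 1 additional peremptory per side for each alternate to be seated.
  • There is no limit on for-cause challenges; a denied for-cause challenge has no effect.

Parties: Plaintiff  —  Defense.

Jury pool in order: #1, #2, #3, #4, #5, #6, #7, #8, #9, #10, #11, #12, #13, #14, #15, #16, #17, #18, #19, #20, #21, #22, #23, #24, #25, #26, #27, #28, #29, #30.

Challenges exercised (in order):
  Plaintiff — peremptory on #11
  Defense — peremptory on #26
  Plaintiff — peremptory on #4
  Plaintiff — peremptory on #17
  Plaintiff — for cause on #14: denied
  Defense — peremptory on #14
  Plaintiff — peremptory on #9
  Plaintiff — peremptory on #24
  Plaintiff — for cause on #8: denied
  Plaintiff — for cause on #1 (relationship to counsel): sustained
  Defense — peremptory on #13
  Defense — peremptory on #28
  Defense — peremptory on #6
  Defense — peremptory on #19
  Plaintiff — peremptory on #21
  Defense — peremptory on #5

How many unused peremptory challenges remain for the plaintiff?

7

Plaintiff allotment: 9 base + 1 × 4 alternates = 13.
Plaintiff peremptories used: #11, #4, #17, #9, #24, #21 — 6 (for-cause on #14, #8, #1 don't count).
Remaining: 13 − 6 = 7.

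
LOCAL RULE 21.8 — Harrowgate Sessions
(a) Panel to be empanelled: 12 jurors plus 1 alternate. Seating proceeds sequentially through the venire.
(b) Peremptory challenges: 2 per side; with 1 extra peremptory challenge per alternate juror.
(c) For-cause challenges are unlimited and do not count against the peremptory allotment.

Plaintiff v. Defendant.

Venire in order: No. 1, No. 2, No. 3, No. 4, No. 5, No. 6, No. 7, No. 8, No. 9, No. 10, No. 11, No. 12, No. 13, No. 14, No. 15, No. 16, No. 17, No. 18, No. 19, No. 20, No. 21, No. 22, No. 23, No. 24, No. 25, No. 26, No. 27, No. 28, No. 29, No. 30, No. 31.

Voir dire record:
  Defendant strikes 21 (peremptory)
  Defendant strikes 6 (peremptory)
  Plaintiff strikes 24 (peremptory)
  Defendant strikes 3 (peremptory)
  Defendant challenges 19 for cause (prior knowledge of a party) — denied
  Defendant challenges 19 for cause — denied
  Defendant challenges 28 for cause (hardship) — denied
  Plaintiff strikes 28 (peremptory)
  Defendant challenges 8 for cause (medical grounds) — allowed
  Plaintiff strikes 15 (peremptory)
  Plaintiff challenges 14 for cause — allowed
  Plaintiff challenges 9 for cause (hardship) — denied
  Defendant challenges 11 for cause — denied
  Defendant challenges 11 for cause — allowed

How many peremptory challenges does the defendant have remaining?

Defendant allotment: 2 base + 1 × 1 alternate = 3.
Defendant peremptories used: #21, #6, #3 — 3 (for-cause on #19, #19, #28, #8, #11, #11 don't count).
Remaining: 3 − 3 = 0.

0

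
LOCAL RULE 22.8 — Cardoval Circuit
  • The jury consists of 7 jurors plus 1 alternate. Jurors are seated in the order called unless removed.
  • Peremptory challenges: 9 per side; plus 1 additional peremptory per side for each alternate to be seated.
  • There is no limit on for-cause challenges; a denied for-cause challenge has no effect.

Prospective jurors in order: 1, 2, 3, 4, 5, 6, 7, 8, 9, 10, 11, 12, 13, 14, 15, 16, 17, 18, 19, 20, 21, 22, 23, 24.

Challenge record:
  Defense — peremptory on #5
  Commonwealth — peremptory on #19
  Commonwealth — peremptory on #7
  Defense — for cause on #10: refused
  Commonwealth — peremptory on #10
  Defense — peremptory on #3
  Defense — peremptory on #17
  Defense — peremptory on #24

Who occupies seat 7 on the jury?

11

Removed: #3, #5, #7, #10, #17, #19, #24.
Seating in order: seats 1–7 → #1, #2, #4, #6, #8, #9, #11; alternates → #12.
So seat 7 is #11.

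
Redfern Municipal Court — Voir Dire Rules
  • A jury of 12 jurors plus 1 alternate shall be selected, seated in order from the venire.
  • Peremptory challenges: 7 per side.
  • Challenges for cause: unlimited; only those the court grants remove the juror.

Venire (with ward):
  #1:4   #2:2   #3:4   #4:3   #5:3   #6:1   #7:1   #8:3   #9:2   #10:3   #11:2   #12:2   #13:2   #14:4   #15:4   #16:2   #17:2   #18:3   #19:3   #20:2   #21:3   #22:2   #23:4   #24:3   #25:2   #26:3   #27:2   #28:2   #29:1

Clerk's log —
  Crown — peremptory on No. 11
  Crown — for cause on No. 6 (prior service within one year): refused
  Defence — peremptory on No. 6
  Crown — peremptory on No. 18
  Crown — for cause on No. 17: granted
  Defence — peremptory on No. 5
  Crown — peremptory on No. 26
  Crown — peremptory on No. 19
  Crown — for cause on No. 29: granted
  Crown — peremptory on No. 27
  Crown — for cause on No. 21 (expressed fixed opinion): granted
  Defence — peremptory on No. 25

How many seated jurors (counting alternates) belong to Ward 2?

Removed: #5, #6, #11, #17, #18, #19, #21, #25, #26, #27, #29.
Seated (13 incl. alternates): #1, #2, #3, #4, #7, #8, #9, #10, #12, #13, #14, #15, #16.
Of those, in Ward 2: #2, #9, #12, #13, #16 → 5.

5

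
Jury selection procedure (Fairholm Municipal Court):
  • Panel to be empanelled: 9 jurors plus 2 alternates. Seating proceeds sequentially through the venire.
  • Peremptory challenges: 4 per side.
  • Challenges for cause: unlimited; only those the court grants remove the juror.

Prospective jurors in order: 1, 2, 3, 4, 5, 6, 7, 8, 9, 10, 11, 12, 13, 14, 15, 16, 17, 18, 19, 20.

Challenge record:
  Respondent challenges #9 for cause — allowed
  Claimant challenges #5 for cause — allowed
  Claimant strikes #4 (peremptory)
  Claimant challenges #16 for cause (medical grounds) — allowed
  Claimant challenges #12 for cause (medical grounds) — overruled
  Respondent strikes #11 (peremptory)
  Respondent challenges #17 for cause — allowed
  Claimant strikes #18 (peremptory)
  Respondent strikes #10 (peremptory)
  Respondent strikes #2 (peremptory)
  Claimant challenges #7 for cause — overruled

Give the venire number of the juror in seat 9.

15

Removed: #2, #4, #5, #9, #10, #11, #16, #17, #18. (#7, #12 stay — for-cause denied.)
Seating in order: seats 1–9 → #1, #3, #6, #7, #8, #12, #13, #14, #15; alternates → #19, #20.
So seat 9 is #15.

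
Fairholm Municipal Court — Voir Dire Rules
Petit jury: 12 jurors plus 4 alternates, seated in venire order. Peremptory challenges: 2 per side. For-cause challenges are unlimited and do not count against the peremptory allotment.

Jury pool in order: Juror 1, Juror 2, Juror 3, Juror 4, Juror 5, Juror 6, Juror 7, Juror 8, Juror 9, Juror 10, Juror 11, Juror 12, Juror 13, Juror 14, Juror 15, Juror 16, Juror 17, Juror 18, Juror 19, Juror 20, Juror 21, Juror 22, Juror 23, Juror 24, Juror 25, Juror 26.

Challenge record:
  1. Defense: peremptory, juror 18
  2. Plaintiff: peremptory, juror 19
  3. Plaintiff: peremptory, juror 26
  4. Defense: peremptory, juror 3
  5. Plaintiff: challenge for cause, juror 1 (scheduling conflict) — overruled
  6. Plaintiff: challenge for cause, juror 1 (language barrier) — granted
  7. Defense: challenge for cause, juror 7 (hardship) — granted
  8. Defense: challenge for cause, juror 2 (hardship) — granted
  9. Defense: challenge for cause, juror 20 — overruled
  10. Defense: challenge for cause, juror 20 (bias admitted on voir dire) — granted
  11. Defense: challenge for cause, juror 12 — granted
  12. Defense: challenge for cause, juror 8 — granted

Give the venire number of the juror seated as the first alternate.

22

Removed: #1, #2, #3, #7, #8, #12, #18, #19, #20, #26.
Seating in order: seats 1–12 → #4, #5, #6, #9, #10, #11, #13, #14, #15, #16, #17, #21; alternates → #22, #23, #24, #25.
So alternate 1 is #22.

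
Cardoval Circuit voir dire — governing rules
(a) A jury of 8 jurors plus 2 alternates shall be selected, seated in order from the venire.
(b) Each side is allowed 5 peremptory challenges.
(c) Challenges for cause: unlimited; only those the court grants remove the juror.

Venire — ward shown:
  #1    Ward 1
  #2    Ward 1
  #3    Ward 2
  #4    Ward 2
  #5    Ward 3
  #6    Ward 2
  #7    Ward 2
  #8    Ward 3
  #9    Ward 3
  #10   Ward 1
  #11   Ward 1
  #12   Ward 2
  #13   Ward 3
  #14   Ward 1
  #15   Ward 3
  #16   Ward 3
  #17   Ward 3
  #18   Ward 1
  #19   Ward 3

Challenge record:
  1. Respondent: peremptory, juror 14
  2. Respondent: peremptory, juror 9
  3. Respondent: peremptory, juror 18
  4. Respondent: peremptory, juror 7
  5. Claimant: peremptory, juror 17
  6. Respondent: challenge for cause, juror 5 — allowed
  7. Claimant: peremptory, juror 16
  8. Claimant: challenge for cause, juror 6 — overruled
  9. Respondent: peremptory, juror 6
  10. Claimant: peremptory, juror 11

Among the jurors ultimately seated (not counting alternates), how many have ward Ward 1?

3

Removed: #5, #6, #7, #9, #11, #14, #16, #17, #18.
Seated jurors 1–8: #1, #2, #3, #4, #8, #10, #12, #13 (alternates #15, #19 not counted).
Of those, in Ward 1: #1, #2, #10 → 3.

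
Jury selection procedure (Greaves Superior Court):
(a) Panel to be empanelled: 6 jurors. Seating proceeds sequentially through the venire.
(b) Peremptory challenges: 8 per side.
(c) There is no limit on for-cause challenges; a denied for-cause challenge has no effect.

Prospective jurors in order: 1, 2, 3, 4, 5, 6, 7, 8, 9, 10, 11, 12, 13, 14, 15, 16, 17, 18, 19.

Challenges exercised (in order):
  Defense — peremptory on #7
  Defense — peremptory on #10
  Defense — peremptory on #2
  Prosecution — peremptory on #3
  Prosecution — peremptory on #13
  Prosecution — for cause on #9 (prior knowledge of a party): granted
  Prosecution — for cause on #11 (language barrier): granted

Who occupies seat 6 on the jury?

12

Removed: #2, #3, #7, #9, #10, #11, #13.
Seating in order: seats 1–6 → #1, #4, #5, #6, #8, #12.
So seat 6 is #12.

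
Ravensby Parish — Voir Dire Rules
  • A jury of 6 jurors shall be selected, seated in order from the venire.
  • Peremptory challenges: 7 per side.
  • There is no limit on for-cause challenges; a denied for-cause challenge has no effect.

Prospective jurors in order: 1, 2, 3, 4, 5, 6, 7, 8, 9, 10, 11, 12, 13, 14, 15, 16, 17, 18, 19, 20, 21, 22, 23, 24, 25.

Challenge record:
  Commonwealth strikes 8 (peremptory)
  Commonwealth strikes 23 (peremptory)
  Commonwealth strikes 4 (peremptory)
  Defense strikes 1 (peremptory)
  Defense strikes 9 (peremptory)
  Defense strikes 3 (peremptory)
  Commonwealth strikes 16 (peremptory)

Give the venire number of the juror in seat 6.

11

Removed: #1, #3, #4, #8, #9, #16, #23.
Seating in order: seats 1–6 → #2, #5, #6, #7, #10, #11.
So seat 6 is #11.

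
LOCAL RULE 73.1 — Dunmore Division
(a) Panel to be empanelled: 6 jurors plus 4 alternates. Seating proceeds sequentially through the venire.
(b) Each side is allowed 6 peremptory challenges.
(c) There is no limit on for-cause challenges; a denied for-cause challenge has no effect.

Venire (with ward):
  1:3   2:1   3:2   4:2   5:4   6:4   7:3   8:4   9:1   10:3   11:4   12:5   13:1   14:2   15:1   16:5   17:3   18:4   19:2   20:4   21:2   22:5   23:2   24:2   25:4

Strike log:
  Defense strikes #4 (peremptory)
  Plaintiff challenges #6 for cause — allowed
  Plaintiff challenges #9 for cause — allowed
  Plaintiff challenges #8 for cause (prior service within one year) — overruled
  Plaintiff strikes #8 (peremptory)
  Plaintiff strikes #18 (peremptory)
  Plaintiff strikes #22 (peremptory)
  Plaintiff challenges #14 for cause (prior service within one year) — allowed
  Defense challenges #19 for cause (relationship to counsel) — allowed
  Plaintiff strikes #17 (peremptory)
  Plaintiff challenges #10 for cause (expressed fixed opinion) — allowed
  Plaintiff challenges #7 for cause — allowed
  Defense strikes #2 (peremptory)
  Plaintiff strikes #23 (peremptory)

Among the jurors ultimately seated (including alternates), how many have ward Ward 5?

2

Removed: #2, #4, #6, #7, #8, #9, #10, #14, #17, #18, #19, #22, #23.
Seated (10 incl. alternates): #1, #3, #5, #11, #12, #13, #15, #16, #20, #21.
Of those, in Ward 5: #12, #16 → 2.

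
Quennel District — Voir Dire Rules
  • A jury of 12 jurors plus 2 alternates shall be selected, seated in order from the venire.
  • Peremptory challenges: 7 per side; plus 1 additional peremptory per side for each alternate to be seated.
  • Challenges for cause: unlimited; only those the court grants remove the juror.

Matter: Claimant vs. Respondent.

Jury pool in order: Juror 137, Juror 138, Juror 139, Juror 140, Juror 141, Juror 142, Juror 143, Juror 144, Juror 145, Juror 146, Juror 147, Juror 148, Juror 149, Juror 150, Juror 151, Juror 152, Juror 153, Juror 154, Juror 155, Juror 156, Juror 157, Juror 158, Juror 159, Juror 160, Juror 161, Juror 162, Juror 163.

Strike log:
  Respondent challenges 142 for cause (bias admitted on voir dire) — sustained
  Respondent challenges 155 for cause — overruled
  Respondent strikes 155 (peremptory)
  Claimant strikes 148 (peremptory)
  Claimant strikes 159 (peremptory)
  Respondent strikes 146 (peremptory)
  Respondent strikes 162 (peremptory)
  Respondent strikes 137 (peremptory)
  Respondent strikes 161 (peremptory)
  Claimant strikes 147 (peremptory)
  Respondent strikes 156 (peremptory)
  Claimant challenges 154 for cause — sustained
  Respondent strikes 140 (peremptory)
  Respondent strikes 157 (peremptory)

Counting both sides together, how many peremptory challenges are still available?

7

Claimant allotment: 7 base + 1 × 2 alternates = 9. Respondent allotment: 7 base + 1 × 2 alternates = 9.
Claimant peremptories used: #148, #159, #147 — 3 (the for-cause on #154 doesn't count).
Respondent peremptories used: #155, #146, #162, #137, #161, #156, #140, #157 — 8 (for-cause on #142, #155 don't count).
Remaining: (9 − 3) + (9 − 8) = 7.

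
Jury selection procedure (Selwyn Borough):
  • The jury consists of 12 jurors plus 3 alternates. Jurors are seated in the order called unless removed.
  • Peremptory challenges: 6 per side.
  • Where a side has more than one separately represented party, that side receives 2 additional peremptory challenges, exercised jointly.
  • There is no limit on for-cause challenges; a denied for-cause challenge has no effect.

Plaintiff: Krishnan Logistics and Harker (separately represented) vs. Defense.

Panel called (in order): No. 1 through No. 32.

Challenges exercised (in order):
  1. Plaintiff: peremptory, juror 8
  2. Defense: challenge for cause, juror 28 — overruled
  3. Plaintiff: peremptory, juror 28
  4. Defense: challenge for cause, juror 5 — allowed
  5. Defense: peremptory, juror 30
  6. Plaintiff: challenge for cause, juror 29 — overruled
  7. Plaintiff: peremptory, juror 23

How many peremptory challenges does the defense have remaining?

5

Defense allotment: 6.
Defense peremptories used: #30 — 1 (for-cause on #28, #5 don't count).
Remaining: 6 − 1 = 5.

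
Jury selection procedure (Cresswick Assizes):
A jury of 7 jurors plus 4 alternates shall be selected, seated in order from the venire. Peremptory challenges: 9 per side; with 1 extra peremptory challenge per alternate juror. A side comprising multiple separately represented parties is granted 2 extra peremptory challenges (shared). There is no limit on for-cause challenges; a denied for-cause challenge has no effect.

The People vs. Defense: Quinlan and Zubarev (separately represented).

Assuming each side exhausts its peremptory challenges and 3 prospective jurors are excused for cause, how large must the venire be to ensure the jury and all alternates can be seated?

42

Seats to fill: 7 + 4 alternates = 11.
Peremptories — The People: 9 + 1×4 = 13; Defense: 9 + 1×4 + 2 = 15; total 28.
For-cause removals: 3.
Minimum venire: 11 + 28 + 3 = 42.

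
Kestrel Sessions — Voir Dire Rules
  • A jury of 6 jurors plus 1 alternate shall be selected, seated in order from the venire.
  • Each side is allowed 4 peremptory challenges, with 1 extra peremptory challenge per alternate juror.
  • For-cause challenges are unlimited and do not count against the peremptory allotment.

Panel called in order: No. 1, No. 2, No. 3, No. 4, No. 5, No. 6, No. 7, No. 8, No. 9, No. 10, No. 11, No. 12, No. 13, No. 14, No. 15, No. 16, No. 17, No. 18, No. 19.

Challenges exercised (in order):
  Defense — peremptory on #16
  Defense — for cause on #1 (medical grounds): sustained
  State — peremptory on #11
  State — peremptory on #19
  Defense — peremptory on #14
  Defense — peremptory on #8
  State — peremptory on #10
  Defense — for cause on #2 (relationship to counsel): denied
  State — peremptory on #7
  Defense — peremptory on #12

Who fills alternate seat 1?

13

Removed: #1, #7, #8, #10, #11, #12, #14, #16, #19. (#2 stays — for-cause denied.)
Seating in order: seats 1–6 → #2, #3, #4, #5, #6, #9; alternates → #13.
So alternate 1 is #13.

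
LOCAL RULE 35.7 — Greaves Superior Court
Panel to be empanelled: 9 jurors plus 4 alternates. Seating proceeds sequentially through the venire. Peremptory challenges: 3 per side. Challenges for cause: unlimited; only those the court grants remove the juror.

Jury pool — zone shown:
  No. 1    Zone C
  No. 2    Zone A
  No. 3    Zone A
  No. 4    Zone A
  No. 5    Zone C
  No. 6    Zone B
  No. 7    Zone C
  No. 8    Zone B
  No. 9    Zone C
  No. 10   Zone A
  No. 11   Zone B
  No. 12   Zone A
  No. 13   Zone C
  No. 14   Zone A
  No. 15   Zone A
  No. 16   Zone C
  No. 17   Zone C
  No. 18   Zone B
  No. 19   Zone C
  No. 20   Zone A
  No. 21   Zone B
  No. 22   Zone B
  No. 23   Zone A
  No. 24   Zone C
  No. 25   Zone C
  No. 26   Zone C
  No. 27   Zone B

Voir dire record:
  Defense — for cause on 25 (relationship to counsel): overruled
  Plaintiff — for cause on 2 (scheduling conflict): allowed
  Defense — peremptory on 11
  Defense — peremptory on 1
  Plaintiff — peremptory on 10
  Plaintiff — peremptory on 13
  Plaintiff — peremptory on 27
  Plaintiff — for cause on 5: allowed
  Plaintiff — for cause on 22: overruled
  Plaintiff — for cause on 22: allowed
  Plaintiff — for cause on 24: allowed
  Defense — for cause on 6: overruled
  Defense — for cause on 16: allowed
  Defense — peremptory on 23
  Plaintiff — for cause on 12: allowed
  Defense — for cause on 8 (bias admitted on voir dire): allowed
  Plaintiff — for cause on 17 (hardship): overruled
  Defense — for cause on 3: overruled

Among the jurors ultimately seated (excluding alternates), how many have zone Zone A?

4

Removed: #1, #2, #5, #8, #10, #11, #12, #13, #16, #22, #23, #24, #27.
Seated jurors 1–9: #3, #4, #6, #7, #9, #14, #15, #17, #18 (alternates #19, #20, #21, #25 not counted).
Of those, in Zone A: #3, #4, #14, #15 → 4.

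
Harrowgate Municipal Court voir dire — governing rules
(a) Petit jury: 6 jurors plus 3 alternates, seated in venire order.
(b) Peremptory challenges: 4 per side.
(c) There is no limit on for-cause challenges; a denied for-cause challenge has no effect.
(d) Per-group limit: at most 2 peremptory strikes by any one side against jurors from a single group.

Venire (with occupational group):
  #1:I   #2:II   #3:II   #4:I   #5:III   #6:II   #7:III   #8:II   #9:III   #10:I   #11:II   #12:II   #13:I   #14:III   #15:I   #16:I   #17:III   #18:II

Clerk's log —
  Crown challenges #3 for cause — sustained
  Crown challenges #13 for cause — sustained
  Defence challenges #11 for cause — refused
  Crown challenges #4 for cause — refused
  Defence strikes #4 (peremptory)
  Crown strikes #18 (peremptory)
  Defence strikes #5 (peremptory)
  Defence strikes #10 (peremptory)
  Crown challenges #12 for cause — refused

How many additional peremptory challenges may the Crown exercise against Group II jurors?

1

Crown peremptories so far: #18 — 1 of 4 used, 3 left overall.
Against Group II: #18 — 1 used; per-group cap 2 leaves 1.
Binding limit: min(3, 1) = 1.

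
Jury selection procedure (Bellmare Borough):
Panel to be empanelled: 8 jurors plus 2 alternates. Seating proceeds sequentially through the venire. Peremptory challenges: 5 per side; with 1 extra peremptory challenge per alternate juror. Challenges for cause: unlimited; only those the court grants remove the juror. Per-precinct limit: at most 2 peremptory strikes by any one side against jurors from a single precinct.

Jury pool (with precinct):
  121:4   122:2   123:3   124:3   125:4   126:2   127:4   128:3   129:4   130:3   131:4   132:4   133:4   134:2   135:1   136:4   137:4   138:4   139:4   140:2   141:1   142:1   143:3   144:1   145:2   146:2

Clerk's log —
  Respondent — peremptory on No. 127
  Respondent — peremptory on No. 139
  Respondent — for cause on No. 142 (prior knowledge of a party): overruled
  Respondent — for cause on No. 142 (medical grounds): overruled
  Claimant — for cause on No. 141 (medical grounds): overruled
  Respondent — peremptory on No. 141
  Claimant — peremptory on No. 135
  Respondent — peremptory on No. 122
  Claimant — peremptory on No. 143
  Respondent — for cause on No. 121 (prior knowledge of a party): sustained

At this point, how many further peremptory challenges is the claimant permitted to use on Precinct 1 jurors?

Claimant peremptories so far: #135, #143 — 2 of 7 used, 5 left overall.
Against Precinct 1: #135 — 1 used; per-precinct cap 2 leaves 1.
Binding limit: min(5, 1) = 1.

1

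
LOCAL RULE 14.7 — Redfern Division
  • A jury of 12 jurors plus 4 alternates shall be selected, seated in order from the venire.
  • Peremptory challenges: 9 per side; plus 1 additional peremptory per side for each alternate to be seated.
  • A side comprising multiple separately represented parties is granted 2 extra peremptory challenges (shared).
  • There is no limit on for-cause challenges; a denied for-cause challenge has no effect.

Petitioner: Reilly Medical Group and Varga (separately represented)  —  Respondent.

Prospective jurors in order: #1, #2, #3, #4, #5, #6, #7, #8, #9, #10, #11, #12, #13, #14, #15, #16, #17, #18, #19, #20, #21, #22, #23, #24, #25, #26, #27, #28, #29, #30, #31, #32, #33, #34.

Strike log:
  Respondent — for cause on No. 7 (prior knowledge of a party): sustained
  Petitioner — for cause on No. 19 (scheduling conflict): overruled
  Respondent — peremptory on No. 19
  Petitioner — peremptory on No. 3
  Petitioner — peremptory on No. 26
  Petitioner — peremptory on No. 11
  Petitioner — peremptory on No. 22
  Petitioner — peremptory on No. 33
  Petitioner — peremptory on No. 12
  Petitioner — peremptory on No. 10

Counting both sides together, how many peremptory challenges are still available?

20

Petitioner allotment: 9 base + 1 × 4 alternates + 2 multi-party = 15. Respondent allotment: 9 base + 1 × 4 alternates = 13.
Petitioner peremptories used: #3, #26, #11, #22, #33, #12, #10 — 7 (the for-cause on #19 doesn't count).
Respondent peremptories used: #19 — 1 (the for-cause on #7 doesn't count).
Remaining: (15 − 7) + (13 − 1) = 20.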